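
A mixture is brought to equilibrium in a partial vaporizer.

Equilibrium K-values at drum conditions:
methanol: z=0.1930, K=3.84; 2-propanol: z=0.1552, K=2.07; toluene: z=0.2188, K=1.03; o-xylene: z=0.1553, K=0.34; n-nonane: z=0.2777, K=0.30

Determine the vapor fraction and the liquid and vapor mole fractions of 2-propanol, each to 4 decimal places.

ψ = 0.3637, x_2-propanol = 0.1117, y_2-propanol = 0.2313

Newton iteration, ψ⁰ = 0.5:
  ψ = 0.5000: g = -0.11090, g' = -0.8142 → ψ = 0.3638
  ψ = 0.3638: g = -0.00007, g' = -0.8309 → ψ = 0.3637
Converged at ψ = 0.3637.
Compositions from xᵢ = zᵢ/(1+ψ(Kᵢ−1)), yᵢ = Kᵢxᵢ:
  methanol: x = 0.0949, y = 0.3646
  2-propanol: x = 0.1117, y = 0.2313
  toluene: x = 0.2164, y = 0.2229
  o-xylene: x = 0.2044, y = 0.0695
  n-nonane: x = 0.3725, y = 0.1118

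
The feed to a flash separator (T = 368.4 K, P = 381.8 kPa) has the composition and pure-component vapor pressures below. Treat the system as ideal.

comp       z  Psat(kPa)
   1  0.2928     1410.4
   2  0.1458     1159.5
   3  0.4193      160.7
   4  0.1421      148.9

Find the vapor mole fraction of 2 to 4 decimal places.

y_2 = 0.2154

Raoult's law: Kᵢ = Pᵢˢᵃᵗ/P = Pᵢˢᵃᵗ/381.8.
  K_1 = 1410.4/381.8 = 3.694081, K_2 = 1159.5/381.8 = 3.036930, K_3 = 160.7/381.8 = 0.420901, K_4 = 148.9/381.8 = 0.389995
Newton–Raphson from ψ = 0.39:
  ψ = 0.3900: g = 0.12277, g' = -1.0189 → ψ = 0.5105
  ψ = 0.5105: g = 0.00707, g' = -0.9170 → ψ = 0.5182
Converged at ψ = 0.5182.
Compositions from xᵢ = zᵢ/(1+ψ(Kᵢ−1)), yᵢ = Kᵢxᵢ:
  1: x = 0.1222, y = 0.4514
  2: x = 0.0709, y = 0.2154
  3: x = 0.5991, y = 0.2522
  4: x = 0.2078, y = 0.0810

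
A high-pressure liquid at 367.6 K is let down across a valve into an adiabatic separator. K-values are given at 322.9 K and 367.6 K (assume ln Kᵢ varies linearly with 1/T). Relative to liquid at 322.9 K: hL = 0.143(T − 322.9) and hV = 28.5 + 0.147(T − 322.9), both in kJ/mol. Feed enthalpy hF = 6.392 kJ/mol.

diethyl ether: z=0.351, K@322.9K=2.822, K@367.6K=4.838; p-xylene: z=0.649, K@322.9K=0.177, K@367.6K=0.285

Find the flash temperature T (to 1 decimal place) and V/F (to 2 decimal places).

Adiabatic flash: solve Rachford–Rice at each trial T, then check hF = ψ·hV(T) + (1−ψ)·hL(T).
  T = 322.9 K: K = (2.822, 0.177), RR gives ψ = 0.070, H_out = 2.003 kJ/mol
  T = 367.6 K: K = (4.838, 0.285), RR gives ψ = 0.322, H_out = 15.621 kJ/mol
  T = 345.2 K: K = (3.758, 0.228), RR gives ψ = 0.219, H_out = 9.459 kJ/mol
  T = 334.0 K: K = (3.270, 0.202), RR gives ψ = 0.154, H_out = 5.975 kJ/mol
  T = 339.6 K: K = (3.509, 0.215), RR gives ψ = 0.188, H_out = 7.767 kJ/mol
  T = 336.8 K: K = (3.389, 0.208), RR gives ψ = 0.172, H_out = 6.885 kJ/mol
  T = 335.4 K: K = (3.329, 0.205), RR gives ψ = 0.163, H_out = 6.434 kJ/mol
Linear interpolation between T = 334.0 (H_out = 5.975) and T = 335.4 (H_out = 6.434) on hF = 6.392 gives T ≈ 335.3 K, at which ψ = 0.16.

T = 335.3 K, V/F = 0.16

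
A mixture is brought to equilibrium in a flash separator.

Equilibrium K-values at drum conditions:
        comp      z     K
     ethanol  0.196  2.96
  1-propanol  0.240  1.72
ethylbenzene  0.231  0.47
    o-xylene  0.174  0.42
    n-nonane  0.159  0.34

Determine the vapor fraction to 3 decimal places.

ψ = 0.278

Material balance + equilibrium reduce to Σ zᵢ(Kᵢ−1)/(1+ψ(Kᵢ−1)) = 0.
g(0) = ΣzᵢKᵢ − 1 = 0.229 and g(1) = 1 − Σzᵢ/Kᵢ = -0.579, so a root lies in (0, 1).
Iterate (Newton) starting at ψ = 0.41:
  ψ = 0.410: g = -0.0863, g' = -0.642 → ψ = 0.276
  ψ = 0.276: g = 0.0018, g' = -0.679 → ψ = 0.278
Converged at ψ = 0.278.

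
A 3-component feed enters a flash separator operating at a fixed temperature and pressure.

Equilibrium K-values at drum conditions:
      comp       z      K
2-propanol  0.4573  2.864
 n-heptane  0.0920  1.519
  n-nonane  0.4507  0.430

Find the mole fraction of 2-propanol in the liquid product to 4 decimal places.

Material balance + equilibrium reduce to Σ zᵢ(Kᵢ−1)/(1+ψ(Kᵢ−1)) = 0.
Feasibility: ΣzᵢKᵢ = 1.6433, Σzᵢ/Kᵢ = 1.2684 — both > 1, two phases present.
Iterate (Newton) starting at ψ = 0.52:
  ψ = 0.5200: g = 0.10533, g' = -0.7209 → ψ = 0.6661
  ψ = 0.6661: g = 0.00160, g' = -0.7104 → ψ = 0.6684
Converged at ψ = 0.6684.
Compositions from xᵢ = zᵢ/(1+ψ(Kᵢ−1)), yᵢ = Kᵢxᵢ:
  2-propanol: x = 0.2036, y = 0.5832
  n-heptane: x = 0.0683, y = 0.1038
  n-nonane: x = 0.7281, y = 0.3131

x_2-propanol = 0.2036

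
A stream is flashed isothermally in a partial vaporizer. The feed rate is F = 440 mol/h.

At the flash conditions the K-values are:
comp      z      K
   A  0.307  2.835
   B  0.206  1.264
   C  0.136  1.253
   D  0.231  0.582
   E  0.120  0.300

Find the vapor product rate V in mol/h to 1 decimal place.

V = 325.0 mol/h

Rachford–Rice: g(V/F) = Σ zᵢ(Kᵢ−1)/(1+V/F(Kᵢ−1)) = 0.
Check two-phase: ΣzᵢKᵢ = 1.472 > 1 and Σzᵢ/Kᵢ = 1.177 > 1, so g(0) = 0.472 > 0 and g(1) = -0.177 < 0.
Newton–Raphson from V/F = 0.5:
  V/F = 0.500: g = 0.1211, g' = -0.503 → V/F = 0.741
  V/F = 0.741: g = -0.0011, g' = -0.540 → V/F = 0.739
Converged at V/F = 0.739.
Then V = V/F·F = 0.7387·440 = 325.0 mol/h and L = F − V = 115.0 mol/h.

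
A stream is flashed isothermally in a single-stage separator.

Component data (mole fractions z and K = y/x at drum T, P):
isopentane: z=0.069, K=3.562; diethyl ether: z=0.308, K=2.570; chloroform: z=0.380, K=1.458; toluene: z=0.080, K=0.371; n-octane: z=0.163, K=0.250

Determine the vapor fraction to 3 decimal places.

Let ψ = V/F and solve Σ zᵢ(Kᵢ−1)/(1+ψ(Kᵢ−1)) = 0.
Feasibility: ΣzᵢKᵢ = 1.662, Σzᵢ/Kᵢ = 1.267 — both > 1, two phases present.
Iterate (Newton) starting at ψ = 0.35:
  ψ = 0.350: g = 0.3250, g' = -0.722 → ψ = 0.800
  ψ = 0.800: g = -0.0074, g' = -0.942 → ψ = 0.792
Converged at ψ = 0.792.

ψ = 0.792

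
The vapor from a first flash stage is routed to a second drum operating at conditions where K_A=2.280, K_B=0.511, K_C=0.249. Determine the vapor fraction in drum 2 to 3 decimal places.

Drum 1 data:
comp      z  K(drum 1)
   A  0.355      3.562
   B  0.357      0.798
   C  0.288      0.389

Drum 1:
Newton iteration, ψ₁⁰ = 0.33:
  ψ₁ = 0.330: g = 0.1952, g' = -0.870 → ψ₁ = 0.554
  ψ₁ = 0.554: g = 0.0284, g' = -0.662 → ψ₁ = 0.597
  ψ₁ = 0.597: g = 0.0003, g' = -0.649 → ψ₁ = 0.598
Converged at ψ₁ = 0.598.
Drum-1 compositions:
  A: x = 0.140, y = 0.499
  B: x = 0.406, y = 0.324
  C: x = 0.454, y = 0.177
Drum-2 feed = drum-1 vapor: z₂ = (0.4995, 0.3240, 0.1765).
Drum 2:
Newton–Raphson from ψ₂ = 0.66:
  ψ₂ = 0.660: g = -0.1502, g' = -0.801 → ψ₂ = 0.472
  ψ₂ = 0.472: g = -0.0131, g' = -0.688 → ψ₂ = 0.453
Converged at ψ₂ = 0.453.
  A: x = 0.316, y = 0.721
  B: x = 0.416, y = 0.213
  C: x = 0.268, y = 0.067

V/F (drum 2) = 0.453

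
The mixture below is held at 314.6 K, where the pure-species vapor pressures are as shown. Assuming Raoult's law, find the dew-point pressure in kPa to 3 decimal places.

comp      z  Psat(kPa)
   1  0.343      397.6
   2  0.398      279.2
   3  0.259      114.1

Pdew = 219.389 kPa

At the dew point ψ → 1, so Σzᵢ/Kᵢ = 1 with Kᵢ = Pᵢˢᵃᵗ/P ⇒ 1/P = Σzᵢ/Pᵢˢᵃᵗ.
1/P = 0.343/397.6 + 0.398/279.2 + 0.259/114.1 = 0.004558 ⇒ P = 219.389 kPa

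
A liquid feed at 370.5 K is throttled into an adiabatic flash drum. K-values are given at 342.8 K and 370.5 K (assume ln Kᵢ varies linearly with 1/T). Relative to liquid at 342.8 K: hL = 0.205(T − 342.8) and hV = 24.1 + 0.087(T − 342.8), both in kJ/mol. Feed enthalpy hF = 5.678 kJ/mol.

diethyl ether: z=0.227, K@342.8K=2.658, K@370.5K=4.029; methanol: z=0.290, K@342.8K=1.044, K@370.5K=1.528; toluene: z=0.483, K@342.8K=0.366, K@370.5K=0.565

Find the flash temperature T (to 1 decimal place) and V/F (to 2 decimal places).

Adiabatic flash: solve Rachford–Rice at each trial T, then check hF = ψ·hV(T) + (1−ψ)·hL(T).
  T = 342.8 K: K = (2.658, 1.044, 0.366), RR gives ψ = 0.113, H_out = 2.717 kJ/mol
  T = 370.5 K: K = (4.029, 1.528, 0.565), RR gives ψ = 0.768, H_out = 21.684 kJ/mol
  T = 356.6 K: K = (3.297, 1.272, 0.458), RR gives ψ = 0.415, H_out = 12.159 kJ/mol
  T = 349.7 K: K = (2.966, 1.154, 0.410), RR gives ψ = 0.263, H_out = 7.547 kJ/mol
  T = 346.2 K: K = (2.807, 1.098, 0.387), RR gives ψ = 0.187, H_out = 5.139 kJ/mol
  T = 347.9 K: K = (2.884, 1.125, 0.399), RR gives ψ = 0.224, H_out = 6.318 kJ/mol
Linear interpolation between T = 346.2 (H_out = 5.139) and T = 347.9 (H_out = 6.318) on hF = 5.678 gives T ≈ 347.0 K, at which ψ = 0.20.

T = 347.0 K, V/F = 0.20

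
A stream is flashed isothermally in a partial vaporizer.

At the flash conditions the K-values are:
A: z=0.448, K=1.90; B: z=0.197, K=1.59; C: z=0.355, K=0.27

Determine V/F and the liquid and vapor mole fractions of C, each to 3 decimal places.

V/F = 0.439, x_C = 0.522, y_C = 0.141

Rachford–Rice: g(V/F) = Σ zᵢ(Kᵢ−1)/(1+V/F(Kᵢ−1)) = 0.
Check two-phase: ΣzᵢKᵢ = 1.260 > 1 and Σzᵢ/Kᵢ = 1.675 > 1, so g(0) = 0.260 > 0 and g(1) = -0.675 < 0.
Iterate (Newton) starting at V/F = 0.51:
  V/F = 0.510: g = -0.0472, g' = -0.691 → V/F = 0.442
  V/F = 0.442: g = -0.0018, g' = -0.641 → V/F = 0.439
Converged at V/F = 0.439.
Compositions from xᵢ = zᵢ/(1+V/F(Kᵢ−1)), yᵢ = Kᵢxᵢ:
  A: x = 0.321, y = 0.610
  B: x = 0.156, y = 0.249
  C: x = 0.522, y = 0.141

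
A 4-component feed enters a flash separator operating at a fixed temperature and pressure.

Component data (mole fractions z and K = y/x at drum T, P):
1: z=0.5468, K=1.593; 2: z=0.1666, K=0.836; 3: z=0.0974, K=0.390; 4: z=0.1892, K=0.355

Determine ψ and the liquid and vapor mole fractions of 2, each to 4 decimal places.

Let ψ = V/F and solve Σ zᵢ(Kᵢ−1)/(1+ψ(Kᵢ−1)) = 0.
Feasibility: ΣzᵢKᵢ = 1.1155, Σzᵢ/Kᵢ = 1.3252 — both > 1, two phases present.
Newton iteration, ψ⁰ = 0.5:
  ψ = 0.5000: g = -0.04528, g' = -0.3662 → ψ = 0.3764
  ψ = 0.3764: g = -0.00231, g' = -0.3319 → ψ = 0.3694
Converged at ψ = 0.3694.
Compositions from xᵢ = zᵢ/(1+ψ(Kᵢ−1)), yᵢ = Kᵢxᵢ:
  1: x = 0.4485, y = 0.7145
  2: x = 0.1773, y = 0.1483
  3: x = 0.1257, y = 0.0490
  4: x = 0.2484, y = 0.0882

ψ = 0.3694, x_2 = 0.1773, y_2 = 0.1483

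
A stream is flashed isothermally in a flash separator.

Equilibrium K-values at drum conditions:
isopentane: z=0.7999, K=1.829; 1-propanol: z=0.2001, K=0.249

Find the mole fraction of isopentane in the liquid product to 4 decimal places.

Let ψ = V/F and solve Σ zᵢ(Kᵢ−1)/(1+ψ(Kᵢ−1)) = 0.
Check two-phase: ΣzᵢKᵢ = 1.5128 > 1 and Σzᵢ/Kᵢ = 1.2410 > 1, so g(0) = 0.5128 > 0 and g(1) = -0.2410 < 0.
Newton iteration, ψ⁰ = 0.4:
  ψ = 0.4000: g = 0.28318, g' = -0.5406 → ψ = 0.9238
  ψ = 0.9238: g = -0.11524, g' = -1.3799 → ψ = 0.8403
  ψ = 0.8403: g = -0.01649, g' = -1.0202 → ψ = 0.8242
  ψ = 0.8242: g = -0.00040, g' = -0.9712 → ψ = 0.8237
Converged at ψ = 0.8237.
Compositions from xᵢ = zᵢ/(1+ψ(Kᵢ−1)), yᵢ = Kᵢxᵢ:
  isopentane: x = 0.4753, y = 0.8694
  1-propanol: x = 0.5247, y = 0.1306

x_isopentane = 0.4753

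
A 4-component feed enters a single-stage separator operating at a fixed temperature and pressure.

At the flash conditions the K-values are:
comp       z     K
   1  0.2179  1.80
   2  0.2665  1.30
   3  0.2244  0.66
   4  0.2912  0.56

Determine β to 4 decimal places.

β = 0.2151

Rachford–Rice: g(β) = Σ zᵢ(Kᵢ−1)/(1+β(Kᵢ−1)) = 0.
Check two-phase: ΣzᵢKᵢ = 1.0498 > 1 and Σzᵢ/Kᵢ = 1.1861 > 1, so g(0) = 0.0498 > 0 and g(1) = -0.1861 < 0.
Iterate (Newton) starting at β = 0.39:
  β = 0.3900: g = -0.03819, g' = -0.2169 → β = 0.2139
  β = 0.2139: g = 0.00025, g' = -0.2217 → β = 0.2151
Converged at β = 0.2151.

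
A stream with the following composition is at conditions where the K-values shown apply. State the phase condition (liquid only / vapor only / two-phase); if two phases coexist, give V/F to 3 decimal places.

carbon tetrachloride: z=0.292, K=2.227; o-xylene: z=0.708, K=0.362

ΣzᵢKᵢ = 0.907; Σzᵢ/Kᵢ = 2.087.
Since ΣzᵢKᵢ < 1 the mixture is below its bubble point — single liquid phase.

liquid only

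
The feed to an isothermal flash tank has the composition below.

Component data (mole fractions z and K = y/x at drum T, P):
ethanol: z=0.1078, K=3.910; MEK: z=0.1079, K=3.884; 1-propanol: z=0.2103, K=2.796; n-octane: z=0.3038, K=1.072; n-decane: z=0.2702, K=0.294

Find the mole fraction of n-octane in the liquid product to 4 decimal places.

Rachford–Rice: g(V/F) = Σ zᵢ(Kᵢ−1)/(1+V/F(Kᵢ−1)) = 0.
g(0) = ΣzᵢKᵢ − 1 = 0.8337 and g(1) = 1 − Σzᵢ/Kᵢ = -0.3330, so a root lies in (0, 1).
Iterate (Newton) starting at V/F = 0.5:
  V/F = 0.5000: g = 0.18048, g' = -0.8135 → V/F = 0.7219
  V/F = 0.7219: g = -0.00162, g' = -0.8796 → V/F = 0.7200
Converged at V/F = 0.7200.
Compositions from xᵢ = zᵢ/(1+V/F(Kᵢ−1)), yᵢ = Kᵢxᵢ:
  ethanol: x = 0.0348, y = 0.1362
  MEK: x = 0.0351, y = 0.1362
  1-propanol: x = 0.0917, y = 0.2564
  n-octane: x = 0.2888, y = 0.3096
  n-decane: x = 0.5496, y = 0.1616

x_n-octane = 0.2888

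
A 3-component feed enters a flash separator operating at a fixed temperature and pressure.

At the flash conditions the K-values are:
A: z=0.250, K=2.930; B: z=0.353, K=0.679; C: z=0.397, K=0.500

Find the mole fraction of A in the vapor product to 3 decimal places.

y_A = 0.521

Let ψ = V/F and solve Σ zᵢ(Kᵢ−1)/(1+ψ(Kᵢ−1)) = 0.
Feasibility: ΣzᵢKᵢ = 1.171, Σzᵢ/Kᵢ = 1.399 — both > 1, two phases present.
Newton iteration, ψ⁰ = 0.5:
  ψ = 0.500: g = -0.1541, g' = -0.469 → ψ = 0.172
  ψ = 0.172: g = 0.0254, g' = -0.685 → ψ = 0.209
  ψ = 0.209: g = 0.0009, g' = -0.639 → ψ = 0.210
Converged at ψ = 0.210.
Compositions from xᵢ = zᵢ/(1+ψ(Kᵢ−1)), yᵢ = Kᵢxᵢ:
  A: x = 0.178, y = 0.521
  B: x = 0.379, y = 0.257
  C: x = 0.444, y = 0.222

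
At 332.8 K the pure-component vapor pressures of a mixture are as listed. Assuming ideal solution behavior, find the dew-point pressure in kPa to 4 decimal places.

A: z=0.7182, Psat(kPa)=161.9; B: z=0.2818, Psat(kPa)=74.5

At the dew point ψ → 1, so Σzᵢ/Kᵢ = 1 with Kᵢ = Pᵢˢᵃᵗ/P ⇒ 1/P = Σzᵢ/Pᵢˢᵃᵗ.
1/P = 0.7182/161.9 + 0.2818/74.5 = 0.0082186 ⇒ P = 121.6749 kPa

Pdew = 121.6749 kPa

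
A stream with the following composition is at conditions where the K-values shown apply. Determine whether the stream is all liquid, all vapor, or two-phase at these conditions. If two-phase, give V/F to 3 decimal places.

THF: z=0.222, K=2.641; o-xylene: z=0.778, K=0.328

ΣzᵢKᵢ = 0.841; Σzᵢ/Kᵢ = 2.456.
Since ΣzᵢKᵢ < 1 the mixture is below its bubble point — single liquid phase.

all liquid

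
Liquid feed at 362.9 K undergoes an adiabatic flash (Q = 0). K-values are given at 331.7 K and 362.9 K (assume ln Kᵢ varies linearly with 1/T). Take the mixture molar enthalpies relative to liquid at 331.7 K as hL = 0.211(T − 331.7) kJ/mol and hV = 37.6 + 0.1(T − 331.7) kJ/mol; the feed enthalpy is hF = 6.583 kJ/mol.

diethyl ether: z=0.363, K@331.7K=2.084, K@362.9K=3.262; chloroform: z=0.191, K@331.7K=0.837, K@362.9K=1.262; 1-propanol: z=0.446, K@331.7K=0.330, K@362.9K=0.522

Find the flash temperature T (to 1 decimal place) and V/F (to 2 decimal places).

T = 334.1 K, V/F = 0.16

Adiabatic flash: solve Rachford–Rice at each trial T, then check hF = ψ·hV(T) + (1−ψ)·hL(T).
  T = 331.7 K: K = (2.084, 0.837, 0.330), RR gives ψ = 0.105, H_out = 3.959 kJ/mol
  T = 362.9 K: K = (3.262, 1.262, 0.522), RR gives ψ = 0.777, H_out = 33.120 kJ/mol
  T = 347.3 K: K = (2.634, 1.037, 0.419), RR gives ψ = 0.447, H_out = 19.324 kJ/mol
  T = 339.5 K: K = (2.349, 0.934, 0.373), RR gives ψ = 0.286, H_out = 12.140 kJ/mol
  T = 335.6 K: K = (2.214, 0.885, 0.351), RR gives ψ = 0.199, H_out = 8.226 kJ/mol
  T = 333.6 K: K = (2.147, 0.860, 0.340), RR gives ψ = 0.152, H_out = 6.090 kJ/mol
Linear interpolation between T = 333.6 (H_out = 6.090) and T = 335.6 (H_out = 8.226) on hF = 6.583 gives T ≈ 334.1 K, at which ψ = 0.16.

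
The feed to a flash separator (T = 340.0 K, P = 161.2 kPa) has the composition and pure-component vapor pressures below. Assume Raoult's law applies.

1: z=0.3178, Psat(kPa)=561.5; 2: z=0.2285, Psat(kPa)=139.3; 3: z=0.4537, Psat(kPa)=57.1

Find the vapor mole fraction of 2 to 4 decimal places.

Raoult's law: Kᵢ = Pᵢˢᵃᵗ/P = Pᵢˢᵃᵗ/161.2.
  K_1 = 561.5/161.2 = 3.483251, K_2 = 139.3/161.2 = 0.864144, K_3 = 57.1/161.2 = 0.354218
Rachford–Rice: g(β) = Σ zᵢ(Kᵢ−1)/(1+β(Kᵢ−1)) = 0.
Feasibility: ΣzᵢKᵢ = 1.4651, Σzᵢ/Kᵢ = 1.6365 — both > 1, two phases present.
Newton–Raphson from β = 0.44:
  β = 0.4400: g = -0.06518, g' = -0.8215 → β = 0.3607
  β = 0.3607: g = 0.00173, g' = -0.8716 → β = 0.3626
Converged at β = 0.3626.
Compositions from xᵢ = zᵢ/(1+β(Kᵢ−1)), yᵢ = Kᵢxᵢ:
  1: x = 0.1672, y = 0.5825
  2: x = 0.2403, y = 0.2077
  3: x = 0.5924, y = 0.2099

y_2 = 0.2077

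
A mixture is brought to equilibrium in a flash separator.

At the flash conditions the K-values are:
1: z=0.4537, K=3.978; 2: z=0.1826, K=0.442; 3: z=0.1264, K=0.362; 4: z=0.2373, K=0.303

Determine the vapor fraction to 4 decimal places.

Let ψ = V/F and solve Σ zᵢ(Kᵢ−1)/(1+ψ(Kᵢ−1)) = 0.
Check two-phase: ΣzᵢKᵢ = 2.0032 > 1 and Σzᵢ/Kᵢ = 1.6595 > 1, so g(0) = 1.0032 > 0 and g(1) = -0.6595 < 0.
Iterate (Newton) starting at ψ = 0.5:
  ψ = 0.5000: g = 0.02923, g' = -1.1414 → ψ = 0.5256
  ψ = 0.5256: g = 0.00017, g' = -1.1289 → ψ = 0.5258
Converged at ψ = 0.5258.

ψ = 0.5258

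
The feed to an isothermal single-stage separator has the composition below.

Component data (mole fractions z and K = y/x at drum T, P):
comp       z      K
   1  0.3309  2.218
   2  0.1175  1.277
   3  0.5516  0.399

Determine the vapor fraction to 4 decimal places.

ψ = 0.1628

Let ψ = V/F and solve Σ zᵢ(Kᵢ−1)/(1+ψ(Kᵢ−1)) = 0.
g(0) = ΣzᵢKᵢ − 1 = 0.1041 and g(1) = 1 − Σzᵢ/Kᵢ = -0.6237, so a root lies in (0, 1).
Newton iteration, ψ⁰ = 0.54:
  ψ = 0.5400: g = -0.21935, g' = -0.6221 → ψ = 0.1874
  ψ = 0.1874: g = -0.01452, g' = -0.5866 → ψ = 0.1627
  ψ = 0.1627: g = 0.00010, g' = -0.5950 → ψ = 0.1628
Converged at ψ = 0.1628.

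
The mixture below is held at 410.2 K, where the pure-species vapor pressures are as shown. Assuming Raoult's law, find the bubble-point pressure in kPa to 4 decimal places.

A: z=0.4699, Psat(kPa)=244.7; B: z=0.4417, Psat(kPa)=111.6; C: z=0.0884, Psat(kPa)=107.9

At the bubble point ψ → 0, so ΣzᵢKᵢ = 1 with Kᵢ = Pᵢˢᵃᵗ/P ⇒ P = ΣzᵢPᵢˢᵃᵗ.
P = 0.4699·244.7 + 0.4417·111.6 + 0.0884·107.9 = 173.8166 kPa

Pbub = 173.8166 kPa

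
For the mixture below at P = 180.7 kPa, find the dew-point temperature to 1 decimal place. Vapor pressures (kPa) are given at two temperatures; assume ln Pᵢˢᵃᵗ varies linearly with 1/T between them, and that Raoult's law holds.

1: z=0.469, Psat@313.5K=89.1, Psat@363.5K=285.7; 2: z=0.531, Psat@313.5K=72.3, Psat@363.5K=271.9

T = 344.6 K

Dew-point temperature: Σzᵢ·P/Pᵢˢᵃᵗ(T) = 1. Interpolate ln Pᵢˢᵃᵗ = aᵢ + bᵢ/T.
  T = 313.5 K: ΣzᵢP/Pᵢˢᵃᵗ = 2.2783
  T = 363.5 K: ΣzᵢP/Pᵢˢᵃᵗ = 0.6495
  T = 338.5 K: ΣzᵢP/Pᵢˢᵃᵗ = 1.1605
  T = 351.0 K: ΣzᵢP/Pᵢˢᵃᵗ = 0.8591
  T = 344.8 K: ΣzᵢP/Pᵢˢᵃᵗ = 0.9945
  T = 341.6 K: ΣzᵢP/Pᵢˢᵃᵗ = 1.0749
  T = 343.2 K: ΣzᵢP/Pᵢˢᵃᵗ = 1.0337
Interpolating between 343.2 K and 344.8 K gives T ≈ 344.6 K.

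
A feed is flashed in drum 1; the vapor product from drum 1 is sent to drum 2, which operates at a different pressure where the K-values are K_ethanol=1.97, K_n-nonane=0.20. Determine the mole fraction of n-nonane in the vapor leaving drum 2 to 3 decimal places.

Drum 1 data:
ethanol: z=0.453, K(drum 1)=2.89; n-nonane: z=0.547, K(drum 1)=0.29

Drum 1:
Rachford–Rice: g(ψ₁) = Σ zᵢ(Kᵢ−1)/(1+ψ₁(Kᵢ−1)) = 0.
Check two-phase: ΣzᵢKᵢ = 1.468 > 1 and Σzᵢ/Kᵢ = 2.043 > 1, so g(0) = 0.468 > 0 and g(1) = -1.043 < 0.
Binary case is linear: z₁(K₁−1)(1+ψ₁(K₂−1)) + z₂(K₂−1)(1+ψ₁(K₁−1)) = 0
⇒ ψ₁ = [z₁(K₁−1)+z₂(K₂−1)] / [−(K₁−1)(K₂−1)] = 0.4678/1.3419 = 0.349
Drum-1 compositions:
  ethanol: x = 0.273, y = 0.789
  n-nonane: x = 0.727, y = 0.211
Drum-2 feed = drum-1 vapor: z₂ = (0.7892, 0.2108).
Drum 2:
Binary case is linear: z₁(K₁−1)(1+ψ₂(K₂−1)) + z₂(K₂−1)(1+ψ₂(K₁−1)) = 0
⇒ ψ₂ = [z₁(K₁−1)+z₂(K₂−1)] / [−(K₁−1)(K₂−1)] = 0.5969/0.7760 = 0.769
  ethanol: x = 0.452, y = 0.890
  n-nonane: x = 0.548, y = 0.110

y_n-nonane (drum 2) = 0.110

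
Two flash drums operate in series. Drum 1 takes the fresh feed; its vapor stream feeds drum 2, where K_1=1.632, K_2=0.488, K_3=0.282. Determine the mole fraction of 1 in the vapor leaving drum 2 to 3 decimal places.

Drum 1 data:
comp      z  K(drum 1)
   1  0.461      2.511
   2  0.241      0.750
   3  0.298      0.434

Drum 1:
Rachford–Rice: g(ψ₁) = Σ zᵢ(Kᵢ−1)/(1+ψ₁(Kᵢ−1)) = 0.
Check two-phase: ΣzᵢKᵢ = 1.468 > 1 and Σzᵢ/Kᵢ = 1.192 > 1, so g(0) = 0.468 > 0 and g(1) = -0.192 < 0.
Newton iteration, ψ₁⁰ = 0.5:
  ψ₁ = 0.500: g = 0.0927, g' = -0.547 → ψ₁ = 0.669
  ψ₁ = 0.669: g = 0.0023, g' = -0.529 → ψ₁ = 0.674
Converged at ψ₁ = 0.674.
Drum-1 compositions:
  1: x = 0.228, y = 0.574
  2: x = 0.290, y = 0.217
  3: x = 0.482, y = 0.209
Drum-2 feed = drum-1 vapor: z₂ = (0.5735, 0.2174, 0.2091).
Drum 2:
Material balance + equilibrium reduce to Σ zᵢ(Kᵢ−1)/(1+ψ₂(Kᵢ−1)) = 0.
Feasibility: ΣzᵢKᵢ = 1.101, Σzᵢ/Kᵢ = 1.538 — both > 1, two phases present.
Iterate (Newton) starting at ψ₂ = 0.58:
  ψ₂ = 0.580: g = -0.1503, g' = -0.554 → ψ₂ = 0.309
  ψ₂ = 0.309: g = -0.0218, g' = -0.419 → ψ₂ = 0.257
  ψ₂ = 0.257: g = -0.0003, g' = -0.407 → ψ₂ = 0.256
Converged at ψ₂ = 0.256.
  1: x = 0.494, y = 0.806
  2: x = 0.250, y = 0.122
  3: x = 0.256, y = 0.072

y_1 (drum 2) = 0.806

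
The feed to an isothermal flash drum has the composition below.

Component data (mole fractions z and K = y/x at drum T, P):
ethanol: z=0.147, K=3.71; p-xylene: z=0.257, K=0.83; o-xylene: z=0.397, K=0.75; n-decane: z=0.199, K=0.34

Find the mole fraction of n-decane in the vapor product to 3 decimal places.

y_n-decane = 0.074

Iterate (Newton) starting at ψ = 0.64:
  ψ = 0.640: g = -0.2489, g' = -0.449 → ψ = 0.085
  ψ = 0.085: g = 0.0386, g' = -0.843 → ψ = 0.131
  ψ = 0.131: g = 0.0028, g' = -0.726 → ψ = 0.135
Converged at ψ = 0.135.
Compositions from xᵢ = zᵢ/(1+ψ(Kᵢ−1)), yᵢ = Kᵢxᵢ:
  ethanol: x = 0.108, y = 0.399
  p-xylene: x = 0.263, y = 0.218
  o-xylene: x = 0.411, y = 0.308
  n-decane: x = 0.218, y = 0.074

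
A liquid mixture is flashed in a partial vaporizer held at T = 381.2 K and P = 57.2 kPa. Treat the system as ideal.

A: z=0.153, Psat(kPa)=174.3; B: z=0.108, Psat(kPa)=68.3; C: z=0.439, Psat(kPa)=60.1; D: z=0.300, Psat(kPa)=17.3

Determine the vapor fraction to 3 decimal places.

Raoult's law: Kᵢ = Pᵢˢᵃᵗ/P = Pᵢˢᵃᵗ/57.2.
  K_A = 174.3/57.2 = 3.04720, K_B = 68.3/57.2 = 1.19406, K_C = 60.1/57.2 = 1.05070, K_D = 17.3/57.2 = 0.30245
Let ψ = V/F and solve Σ zᵢ(Kᵢ−1)/(1+ψ(Kᵢ−1)) = 0.
Check two-phase: ΣzᵢKᵢ = 1.147 > 1 and Σzᵢ/Kᵢ = 1.550 > 1, so g(0) = 0.147 > 0 and g(1) = -0.550 < 0.
Newton iteration, ψ⁰ = 0.5:
  ψ = 0.500: g = -0.1257, g' = -0.505 → ψ = 0.251
  ψ = 0.251: g = -0.0049, g' = -0.499 → ψ = 0.241
Converged at ψ = 0.241.

ψ = 0.241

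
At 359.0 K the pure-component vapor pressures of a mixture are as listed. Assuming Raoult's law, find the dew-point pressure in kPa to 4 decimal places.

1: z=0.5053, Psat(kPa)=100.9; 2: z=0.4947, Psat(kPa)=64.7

Pdew = 79.0265 kPa

At the dew point ψ → 1, so Σzᵢ/Kᵢ = 1 with Kᵢ = Pᵢˢᵃᵗ/P ⇒ 1/P = Σzᵢ/Pᵢˢᵃᵗ.
1/P = 0.5053/100.9 + 0.4947/64.7 = 0.0126540 ⇒ P = 79.0265 kPa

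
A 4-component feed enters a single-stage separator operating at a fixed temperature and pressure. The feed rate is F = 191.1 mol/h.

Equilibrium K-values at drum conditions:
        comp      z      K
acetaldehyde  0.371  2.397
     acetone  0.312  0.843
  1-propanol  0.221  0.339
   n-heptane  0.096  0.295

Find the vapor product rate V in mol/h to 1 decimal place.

Let β = V/F and solve Σ zᵢ(Kᵢ−1)/(1+β(Kᵢ−1)) = 0.
Check two-phase: ΣzᵢKᵢ = 1.256 > 1 and Σzᵢ/Kᵢ = 1.502 > 1, so g(0) = 0.256 > 0 and g(1) = -0.502 < 0.
Newton–Raphson from β = 0.5:
  β = 0.500: g = -0.0707, g' = -0.589 → β = 0.380
  β = 0.380: g = -0.0010, g' = -0.579 → β = 0.378
Converged at β = 0.378.
Then V = β·F = 0.3782·191.1 = 72.3 mol/h and L = F − V = 118.8 mol/h.

V = 72.3 mol/h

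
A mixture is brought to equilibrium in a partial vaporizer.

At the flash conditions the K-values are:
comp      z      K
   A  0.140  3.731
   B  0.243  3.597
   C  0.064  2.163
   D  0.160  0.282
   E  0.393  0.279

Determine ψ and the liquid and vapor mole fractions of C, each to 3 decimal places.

ψ = 0.387, x_C = 0.044, y_C = 0.095

Let ψ = V/F and solve Σ zᵢ(Kᵢ−1)/(1+ψ(Kᵢ−1)) = 0.
Check two-phase: ΣzᵢKᵢ = 1.690 > 1 and Σzᵢ/Kᵢ = 2.111 > 1, so g(0) = 0.690 > 0 and g(1) = -1.111 < 0.
Newton iteration, ψ⁰ = 0.5:
  ψ = 0.500: g = -0.1391, g' = -1.232 → ψ = 0.387
Converged at ψ = 0.387.
Compositions from xᵢ = zᵢ/(1+ψ(Kᵢ−1)), yᵢ = Kᵢxᵢ:
  A: x = 0.068, y = 0.254
  B: x = 0.121, y = 0.436
  C: x = 0.044, y = 0.095
  D: x = 0.222, y = 0.062
  E: x = 0.545, y = 0.152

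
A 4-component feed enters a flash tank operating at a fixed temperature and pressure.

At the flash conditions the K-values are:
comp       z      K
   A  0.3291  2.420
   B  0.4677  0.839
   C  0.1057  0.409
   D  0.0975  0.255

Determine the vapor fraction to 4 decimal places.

ψ = 0.4712

Rachford–Rice: g(ψ) = Σ zᵢ(Kᵢ−1)/(1+ψ(Kᵢ−1)) = 0.
g(0) = ΣzᵢKᵢ − 1 = 0.2569 and g(1) = 1 − Σzᵢ/Kᵢ = -0.3342, so a root lies in (0, 1).
Newton iteration, ψ⁰ = 0.58:
  ψ = 0.5800: g = -0.04975, g' = -0.4676 → ψ = 0.4736
  ψ = 0.4736: g = -0.00109, g' = -0.4518 → ψ = 0.4712
Converged at ψ = 0.4712.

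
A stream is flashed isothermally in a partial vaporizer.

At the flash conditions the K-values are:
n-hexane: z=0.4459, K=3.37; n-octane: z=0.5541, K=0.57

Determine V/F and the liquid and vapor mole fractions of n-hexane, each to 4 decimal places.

V/F = 0.8032, x_n-hexane = 0.1536, y_n-hexane = 0.5175

Rachford–Rice: g(V/F) = Σ zᵢ(Kᵢ−1)/(1+V/F(Kᵢ−1)) = 0.
Feasibility: ΣzᵢKᵢ = 1.8185, Σzᵢ/Kᵢ = 1.1044 — both > 1, two phases present.
Newton iteration, V/F⁰ = 0.35:
  V/F = 0.3500: g = 0.29716, g' = -0.8903 → V/F = 0.6838
  V/F = 0.6838: g = 0.06576, g' = -0.5703 → V/F = 0.7991
  V/F = 0.7991: g = 0.00218, g' = -0.5369 → V/F = 0.8032
Converged at V/F = 0.8032.
Compositions from xᵢ = zᵢ/(1+V/F(Kᵢ−1)), yᵢ = Kᵢxᵢ:
  n-hexane: x = 0.1536, y = 0.5175
  n-octane: x = 0.8464, y = 0.4825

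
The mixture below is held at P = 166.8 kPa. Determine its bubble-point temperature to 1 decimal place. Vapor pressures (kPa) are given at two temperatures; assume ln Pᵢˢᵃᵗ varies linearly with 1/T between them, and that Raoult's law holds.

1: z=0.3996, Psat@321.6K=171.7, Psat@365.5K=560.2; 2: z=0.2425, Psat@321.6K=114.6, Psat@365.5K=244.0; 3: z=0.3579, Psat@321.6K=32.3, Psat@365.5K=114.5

T = 337.8 K

Bubble-point temperature: ΣzᵢPᵢˢᵃᵗ(T) = P. Interpolate ln Pᵢˢᵃᵗ = aᵢ + bᵢ/T.
  T = 321.6 K: ΣzᵢPᵢˢᵃᵗ = 107.96 kPa
  T = 365.5 K: ΣzᵢPᵢˢᵃᵗ = 324.01 kPa
  T = 343.6 K: ΣzᵢPᵢˢᵃᵗ = 193.15 kPa
  T = 332.6 K: ΣzᵢPᵢˢᵃᵗ = 145.62 kPa
  T = 338.1 K: ΣzᵢPᵢˢᵃᵗ = 168.05 kPa
  T = 335.4 K: ΣzᵢPᵢˢᵃᵗ = 156.71 kPa
Interpolating between 335.4 K and 338.1 K gives T ≈ 337.8 K.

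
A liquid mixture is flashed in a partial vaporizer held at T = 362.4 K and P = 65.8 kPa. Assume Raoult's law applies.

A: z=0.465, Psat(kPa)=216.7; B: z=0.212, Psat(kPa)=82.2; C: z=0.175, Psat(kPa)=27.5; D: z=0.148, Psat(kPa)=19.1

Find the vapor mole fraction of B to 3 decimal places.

Raoult's law: Kᵢ = Pᵢˢᵃᵗ/P = Pᵢˢᵃᵗ/65.8.
  K_A = 216.7/65.8 = 3.29331, K_B = 82.2/65.8 = 1.24924, K_C = 27.5/65.8 = 0.41793, K_D = 19.1/65.8 = 0.29027
Rachford–Rice: g(ψ) = Σ zᵢ(Kᵢ−1)/(1+ψ(Kᵢ−1)) = 0.
Feasibility: ΣzᵢKᵢ = 1.912, Σzᵢ/Kᵢ = 1.239 — both > 1, two phases present.
Iterate (Newton) starting at ψ = 0.33:
  ψ = 0.330: g = 0.3926, g' = -1.022 → ψ = 0.714
  ψ = 0.714: g = 0.0617, g' = -0.841 → ψ = 0.788
  ψ = 0.788: g = -0.0021, g' = -0.905 → ψ = 0.785
Converged at ψ = 0.785.
Compositions from xᵢ = zᵢ/(1+ψ(Kᵢ−1)), yᵢ = Kᵢxᵢ:
  A: x = 0.166, y = 0.547
  B: x = 0.177, y = 0.221
  C: x = 0.322, y = 0.135
  D: x = 0.334, y = 0.097

y_B = 0.221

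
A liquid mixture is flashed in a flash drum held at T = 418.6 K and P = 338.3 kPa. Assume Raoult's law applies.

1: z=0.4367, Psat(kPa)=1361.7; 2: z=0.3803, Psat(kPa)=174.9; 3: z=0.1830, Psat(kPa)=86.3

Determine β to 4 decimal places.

β = 0.5646

Raoult's law: Kᵢ = Pᵢˢᵃᵗ/P = Pᵢˢᵃᵗ/338.3.
  K_1 = 1361.7/338.3 = 4.025126, K_2 = 174.9/338.3 = 0.516997, K_3 = 86.3/338.3 = 0.255099
Iterate (Newton) starting at β = 0.5:
  β = 0.5000: g = 0.06640, g' = -1.0451 → β = 0.5635
  β = 0.5635: g = 0.00111, g' = -1.0154 → β = 0.5646
Converged at β = 0.5646.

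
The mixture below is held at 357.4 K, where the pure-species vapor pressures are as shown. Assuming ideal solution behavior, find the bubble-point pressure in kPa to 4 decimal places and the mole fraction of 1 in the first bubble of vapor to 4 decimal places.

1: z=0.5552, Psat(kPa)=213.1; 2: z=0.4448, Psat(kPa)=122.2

At the bubble point ψ → 0, so ΣzᵢKᵢ = 1 with Kᵢ = Pᵢˢᵃᵗ/P ⇒ P = ΣzᵢPᵢˢᵃᵗ.
P = 0.5552·213.1 + 0.4448·122.2 = 172.6677 kPa
yᵢ = zᵢPᵢˢᵃᵗ/P ⇒ y_1 = 0.5552·213.1/172.6677 = 0.6852

Pbub = 172.6677 kPa, y_1 = 0.6852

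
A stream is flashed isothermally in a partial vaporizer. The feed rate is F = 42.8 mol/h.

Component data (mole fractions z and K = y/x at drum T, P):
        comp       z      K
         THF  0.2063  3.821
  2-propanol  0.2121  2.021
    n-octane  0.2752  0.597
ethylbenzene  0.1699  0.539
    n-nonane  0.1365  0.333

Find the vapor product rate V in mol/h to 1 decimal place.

Material balance + equilibrium reduce to Σ zᵢ(Kᵢ−1)/(1+V/F(Kᵢ−1)) = 0.
Feasibility: ΣzᵢKᵢ = 1.5183, Σzᵢ/Kᵢ = 1.3450 — both > 1, two phases present.
Iterate (Newton) starting at V/F = 0.47:
  V/F = 0.4700: g = 0.02712, g' = -0.6602 → V/F = 0.5111
  V/F = 0.5111: g = 0.00037, g' = -0.6433 → V/F = 0.5117
Converged at V/F = 0.5117.
Then V = V/F·F = 0.5117·42.8 = 21.9 mol/h and L = F − V = 20.9 mol/h.

V = 21.9 mol/h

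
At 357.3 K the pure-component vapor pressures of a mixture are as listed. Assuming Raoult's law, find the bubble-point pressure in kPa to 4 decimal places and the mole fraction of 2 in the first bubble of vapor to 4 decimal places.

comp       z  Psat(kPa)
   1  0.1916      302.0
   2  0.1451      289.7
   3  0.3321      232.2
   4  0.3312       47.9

At the bubble point ψ → 0, so ΣzᵢKᵢ = 1 with Kᵢ = Pᵢˢᵃᵗ/P ⇒ P = ΣzᵢPᵢˢᵃᵗ.
P = 0.1916·302.0 + 0.1451·289.7 + 0.3321·232.2 + 0.3312·47.9 = 192.8768 kPa
yᵢ = zᵢPᵢˢᵃᵗ/P ⇒ y_2 = 0.1451·289.7/192.8768 = 0.2179

Pbub = 192.8768 kPa, y_2 = 0.2179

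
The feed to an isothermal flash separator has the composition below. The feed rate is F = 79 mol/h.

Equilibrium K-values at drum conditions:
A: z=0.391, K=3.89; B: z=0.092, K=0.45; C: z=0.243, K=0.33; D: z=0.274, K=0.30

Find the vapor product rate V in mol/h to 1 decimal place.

Rachford–Rice: g(β) = Σ zᵢ(Kᵢ−1)/(1+β(Kᵢ−1)) = 0.
g(0) = ΣzᵢKᵢ − 1 = 0.725 and g(1) = 1 − Σzᵢ/Kᵢ = -0.955, so a root lies in (0, 1).
Newton–Raphson from β = 0.5:
  β = 0.500: g = -0.1475, g' = -1.164 → β = 0.373
  β = 0.373: g = 0.0032, g' = -1.240 → β = 0.376
Converged at β = 0.376.
Then V = β·F = 0.3758·79 = 29.7 mol/h and L = F − V = 49.3 mol/h.

V = 29.7 mol/h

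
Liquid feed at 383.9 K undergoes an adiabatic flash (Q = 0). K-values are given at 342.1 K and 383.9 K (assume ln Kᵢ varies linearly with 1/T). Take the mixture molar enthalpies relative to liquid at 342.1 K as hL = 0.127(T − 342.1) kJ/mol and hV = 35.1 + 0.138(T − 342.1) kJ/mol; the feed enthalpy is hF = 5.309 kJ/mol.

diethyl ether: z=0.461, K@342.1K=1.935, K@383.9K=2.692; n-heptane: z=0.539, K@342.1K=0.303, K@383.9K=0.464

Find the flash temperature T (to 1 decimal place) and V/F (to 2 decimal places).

T = 346.0 K, V/F = 0.14

Adiabatic flash: solve Rachford–Rice at each trial T, then check hF = ψ·hV(T) + (1−ψ)·hL(T).
  T = 342.1 K: K = (1.935, 0.303), RR gives ψ = 0.085, H_out = 2.981 kJ/mol
  T = 383.9 K: K = (2.692, 0.464), RR gives ψ = 0.542, H_out = 24.565 kJ/mol
  T = 363.0 K: K = (2.304, 0.380), RR gives ψ = 0.330, H_out = 14.304 kJ/mol
  T = 352.6 K: K = (2.118, 0.340), RR gives ψ = 0.217, H_out = 8.968 kJ/mol
  T = 347.4 K: K = (2.027, 0.322), RR gives ψ = 0.155, H_out = 6.107 kJ/mol
  T = 344.8 K: K = (1.981, 0.312), RR gives ψ = 0.121, H_out = 4.605 kJ/mol
  T = 346.1 K: K = (2.004, 0.317), RR gives ψ = 0.138, H_out = 5.363 kJ/mol
Linear interpolation between T = 344.8 (H_out = 4.605) and T = 346.1 (H_out = 5.363) on hF = 5.309 gives T ≈ 346.0 K, at which ψ = 0.14.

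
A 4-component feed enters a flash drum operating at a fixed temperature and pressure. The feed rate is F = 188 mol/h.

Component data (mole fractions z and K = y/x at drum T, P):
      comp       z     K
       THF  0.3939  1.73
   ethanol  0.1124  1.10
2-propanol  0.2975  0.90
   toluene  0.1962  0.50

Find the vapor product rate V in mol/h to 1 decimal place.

V = 147.1 mol/h

Material balance + equilibrium reduce to Σ zᵢ(Kᵢ−1)/(1+ψ(Kᵢ−1)) = 0.
Check two-phase: ΣzᵢKᵢ = 1.1709 > 1 and Σzᵢ/Kᵢ = 1.0528 > 1, so g(0) = 0.1709 > 0 and g(1) = -0.0528 < 0.
Newton–Raphson from ψ = 0.47:
  ψ = 0.4700: g = 0.06537, g' = -0.2045 → ψ = 0.7897
  ψ = 0.7897: g = -0.00160, g' = -0.2229 → ψ = 0.7825
Converged at ψ = 0.7825.
Then V = ψ·F = 0.7825·188 = 147.1 mol/h and L = F − V = 40.9 mol/h.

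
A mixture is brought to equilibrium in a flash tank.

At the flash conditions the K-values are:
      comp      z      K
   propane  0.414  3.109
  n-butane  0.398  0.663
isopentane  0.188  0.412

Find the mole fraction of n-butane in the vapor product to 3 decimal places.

y_n-butane = 0.342

Newton–Raphson from ψ = 0.5:
  ψ = 0.500: g = 0.1071, g' = -0.632 → ψ = 0.669
  ψ = 0.669: g = 0.0065, g' = -0.569 → ψ = 0.681
Converged at ψ = 0.681.
Compositions from xᵢ = zᵢ/(1+ψ(Kᵢ−1)), yᵢ = Kᵢxᵢ:
  propane: x = 0.170, y = 0.528
  n-butane: x = 0.517, y = 0.342
  isopentane: x = 0.314, y = 0.129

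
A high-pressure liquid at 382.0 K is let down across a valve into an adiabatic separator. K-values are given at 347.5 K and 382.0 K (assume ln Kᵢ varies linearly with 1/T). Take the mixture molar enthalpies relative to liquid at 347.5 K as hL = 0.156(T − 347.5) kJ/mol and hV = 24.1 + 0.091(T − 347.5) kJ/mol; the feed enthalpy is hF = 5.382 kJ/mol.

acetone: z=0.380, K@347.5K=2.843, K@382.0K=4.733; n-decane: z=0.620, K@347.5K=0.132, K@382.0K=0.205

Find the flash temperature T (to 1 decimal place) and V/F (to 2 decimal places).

T = 356.1 K, V/F = 0.17

Adiabatic flash: solve Rachford–Rice at each trial T, then check hF = ψ·hV(T) + (1−ψ)·hL(T).
  T = 347.5 K: K = (2.843, 0.132), RR gives ψ = 0.101, H_out = 2.443 kJ/mol
  T = 382.0 K: K = (4.733, 0.205), RR gives ψ = 0.312, H_out = 12.199 kJ/mol
  T = 364.8 K: K = (3.715, 0.166), RR gives ψ = 0.227, H_out = 7.926 kJ/mol
  T = 356.1 K: K = (3.258, 0.148), RR gives ψ = 0.172, H_out = 5.384 kJ/mol
  T = 351.8 K: K = (3.046, 0.140), RR gives ψ = 0.139, H_out = 3.979 kJ/mol
  T = 354.0 K: K = (3.153, 0.144), RR gives ψ = 0.156, H_out = 4.712 kJ/mol
Linear interpolation between T = 354.0 (H_out = 4.712) and T = 356.1 (H_out = 5.384) on hF = 5.382 gives T ≈ 356.1 K, at which ψ = 0.17.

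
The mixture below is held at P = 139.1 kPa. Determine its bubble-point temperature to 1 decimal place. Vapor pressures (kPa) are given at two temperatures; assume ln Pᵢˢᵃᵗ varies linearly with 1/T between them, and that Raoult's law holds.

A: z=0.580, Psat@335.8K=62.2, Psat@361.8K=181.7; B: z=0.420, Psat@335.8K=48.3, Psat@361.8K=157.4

T = 356.6 K

Bubble-point temperature: ΣzᵢPᵢˢᵃᵗ(T) = P. Interpolate ln Pᵢˢᵃᵗ = aᵢ + bᵢ/T.
  T = 335.8 K: ΣzᵢPᵢˢᵃᵗ = 56.36 kPa
  T = 361.8 K: ΣzᵢPᵢˢᵃᵗ = 171.49 kPa
  T = 348.8 K: ΣzᵢPᵢˢᵃᵗ = 100.34 kPa
  T = 355.3 K: ΣzᵢPᵢˢᵃᵗ = 131.81 kPa
  T = 358.6 K: ΣzᵢPᵢˢᵃᵗ = 150.83 kPa
  T = 357.0 K: ΣzᵢPᵢˢᵃᵗ = 141.33 kPa
Interpolating between 355.3 K and 357.0 K gives T ≈ 356.6 K.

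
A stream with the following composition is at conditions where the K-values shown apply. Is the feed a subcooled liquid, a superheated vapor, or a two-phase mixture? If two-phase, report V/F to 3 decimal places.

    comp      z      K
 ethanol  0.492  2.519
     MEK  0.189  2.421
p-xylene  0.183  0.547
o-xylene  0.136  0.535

ΣzᵢKᵢ = 1.870; Σzᵢ/Kᵢ = 0.862.
Since Σzᵢ/Kᵢ < 1 the mixture is above its dew point — single vapor phase.

superheated vapor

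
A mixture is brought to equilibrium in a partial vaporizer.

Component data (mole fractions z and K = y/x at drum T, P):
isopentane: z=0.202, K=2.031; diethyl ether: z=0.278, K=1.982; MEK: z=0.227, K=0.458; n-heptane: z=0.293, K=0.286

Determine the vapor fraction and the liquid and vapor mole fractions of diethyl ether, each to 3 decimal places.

Material balance + equilibrium reduce to Σ zᵢ(Kᵢ−1)/(1+ψ(Kᵢ−1)) = 0.
g(0) = ΣzᵢKᵢ − 1 = 0.149 and g(1) = 1 − Σzᵢ/Kᵢ = -0.760, so a root lies in (0, 1).
Newton–Raphson from ψ = 0.41:
  ψ = 0.410: g = -0.1130, g' = -0.651 → ψ = 0.237
  ψ = 0.237: g = -0.0039, g' = -0.619 → ψ = 0.230
Converged at ψ = 0.230.
Compositions from xᵢ = zᵢ/(1+ψ(Kᵢ−1)), yᵢ = Kᵢxᵢ:
  isopentane: x = 0.163, y = 0.332
  diethyl ether: x = 0.227, y = 0.449
  MEK: x = 0.259, y = 0.119
  n-heptane: x = 0.351, y = 0.100

ψ = 0.230, x_diethyl ether = 0.227, y_diethyl ether = 0.449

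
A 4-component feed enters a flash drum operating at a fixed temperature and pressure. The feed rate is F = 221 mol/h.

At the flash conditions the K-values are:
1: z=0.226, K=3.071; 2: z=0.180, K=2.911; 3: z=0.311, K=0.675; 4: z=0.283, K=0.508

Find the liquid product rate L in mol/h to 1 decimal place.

L = 68.5 mol/h

Rachford–Rice: g(β) = Σ zᵢ(Kᵢ−1)/(1+β(Kᵢ−1)) = 0.
Feasibility: ΣzᵢKᵢ = 1.572, Σzᵢ/Kᵢ = 1.153 — both > 1, two phases present.
Newton iteration, β⁰ = 0.31:
  β = 0.310: g = 0.2244, g' = -0.755 → β = 0.607
  β = 0.607: g = 0.0420, g' = -0.521 → β = 0.688
  β = 0.688: g = 0.0010, g' = -0.499 → β = 0.690
Converged at β = 0.690.
Then V = β·F = 0.6899·221 = 152.5 mol/h and L = F − V = 68.5 mol/h.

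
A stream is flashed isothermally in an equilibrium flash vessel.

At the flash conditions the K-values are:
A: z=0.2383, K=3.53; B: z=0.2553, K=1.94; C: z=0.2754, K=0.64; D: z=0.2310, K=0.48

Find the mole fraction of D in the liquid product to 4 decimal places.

x_D = 0.3895

Material balance + equilibrium reduce to Σ zᵢ(Kᵢ−1)/(1+ψ(Kᵢ−1)) = 0.
g(0) = ΣzᵢKᵢ − 1 = 0.6236 and g(1) = 1 − Σzᵢ/Kᵢ = -0.1107, so a root lies in (0, 1).
Newton–Raphson from ψ = 0.5:
  ψ = 0.5000: g = 0.14620, g' = -0.5689 → ψ = 0.7570
  ψ = 0.7570: g = 0.01263, g' = -0.4938 → ψ = 0.7826
Converged at ψ = 0.7826.
Compositions from xᵢ = zᵢ/(1+ψ(Kᵢ−1)), yᵢ = Kᵢxᵢ:
  A: x = 0.0800, y = 0.2823
  B: x = 0.1471, y = 0.2854
  C: x = 0.3834, y = 0.2454
  D: x = 0.3895, y = 0.1870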